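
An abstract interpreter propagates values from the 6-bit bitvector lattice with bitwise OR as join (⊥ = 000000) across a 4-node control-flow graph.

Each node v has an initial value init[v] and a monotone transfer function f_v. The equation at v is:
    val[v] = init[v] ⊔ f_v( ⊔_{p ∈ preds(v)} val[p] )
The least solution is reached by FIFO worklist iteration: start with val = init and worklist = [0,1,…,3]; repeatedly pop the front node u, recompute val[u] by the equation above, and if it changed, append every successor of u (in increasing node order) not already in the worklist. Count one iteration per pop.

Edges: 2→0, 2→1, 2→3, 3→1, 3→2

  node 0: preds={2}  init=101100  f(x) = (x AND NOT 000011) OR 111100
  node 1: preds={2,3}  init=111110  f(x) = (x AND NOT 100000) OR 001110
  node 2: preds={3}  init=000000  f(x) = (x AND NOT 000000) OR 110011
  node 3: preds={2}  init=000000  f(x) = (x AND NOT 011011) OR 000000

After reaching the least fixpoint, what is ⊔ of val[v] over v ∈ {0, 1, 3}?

Worklist (7 pops):
  #1 pop 0: in=000000 → 111100 (was 101100); enqueue []
  #2 pop 1: in=000000 → 111110 (no change)
  #3 pop 2: in=000000 → 110011 (was 000000); enqueue [0,1]
  #4 pop 3: in=110011 → 100000 (was 000000); enqueue [2]
  #5 pop 0: in=110011 → 111100 (no change)
  #6 pop 1: in=110011 → 111111 (was 111110); enqueue []
  #7 pop 2: in=100000 → 110011 (no change)

Fixpoint:
  val[0] = 111100
  val[1] = 111111
  val[2] = 110011
  val[3] = 100000

111111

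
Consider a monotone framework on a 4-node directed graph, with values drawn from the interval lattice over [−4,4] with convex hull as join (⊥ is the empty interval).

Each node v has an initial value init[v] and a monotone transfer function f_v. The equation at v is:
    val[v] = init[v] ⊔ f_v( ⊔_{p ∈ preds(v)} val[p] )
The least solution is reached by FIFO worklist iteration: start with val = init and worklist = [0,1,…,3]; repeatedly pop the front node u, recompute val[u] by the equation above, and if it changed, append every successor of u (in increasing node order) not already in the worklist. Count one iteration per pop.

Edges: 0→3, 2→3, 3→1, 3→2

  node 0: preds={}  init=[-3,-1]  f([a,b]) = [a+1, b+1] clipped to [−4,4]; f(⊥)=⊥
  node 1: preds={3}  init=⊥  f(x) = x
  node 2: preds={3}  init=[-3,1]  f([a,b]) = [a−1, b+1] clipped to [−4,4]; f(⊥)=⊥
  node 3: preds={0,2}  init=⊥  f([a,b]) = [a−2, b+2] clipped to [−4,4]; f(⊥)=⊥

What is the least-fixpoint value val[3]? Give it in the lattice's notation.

[-4,4]

Worklist (9 pops):
  #1 pop 0: in=⊥ → [-3,-1] (no change)
  #2 pop 1: in=⊥ → ⊥ (no change)
  #3 pop 2: in=⊥ → [-3,1] (no change)
  #4 pop 3: in=[-3,1] → [-4,3] (was ⊥); enqueue [1,2]
  #5 pop 1: in=[-4,3] → [-4,3] (was ⊥); enqueue []
  #6 pop 2: in=[-4,3] → [-4,4] (was [-3,1]); enqueue [3]
  #7 pop 3: in=[-4,4] → [-4,4] (was [-4,3]); enqueue [1,2]
  #8 pop 1: in=[-4,4] → [-4,4] (was [-4,3]); enqueue []
  #9 pop 2: in=[-4,4] → [-4,4] (no change)

Fixpoint:
  val[0] = [-3,-1]
  val[1] = [-4,4]
  val[2] = [-4,4]
  val[3] = [-4,4]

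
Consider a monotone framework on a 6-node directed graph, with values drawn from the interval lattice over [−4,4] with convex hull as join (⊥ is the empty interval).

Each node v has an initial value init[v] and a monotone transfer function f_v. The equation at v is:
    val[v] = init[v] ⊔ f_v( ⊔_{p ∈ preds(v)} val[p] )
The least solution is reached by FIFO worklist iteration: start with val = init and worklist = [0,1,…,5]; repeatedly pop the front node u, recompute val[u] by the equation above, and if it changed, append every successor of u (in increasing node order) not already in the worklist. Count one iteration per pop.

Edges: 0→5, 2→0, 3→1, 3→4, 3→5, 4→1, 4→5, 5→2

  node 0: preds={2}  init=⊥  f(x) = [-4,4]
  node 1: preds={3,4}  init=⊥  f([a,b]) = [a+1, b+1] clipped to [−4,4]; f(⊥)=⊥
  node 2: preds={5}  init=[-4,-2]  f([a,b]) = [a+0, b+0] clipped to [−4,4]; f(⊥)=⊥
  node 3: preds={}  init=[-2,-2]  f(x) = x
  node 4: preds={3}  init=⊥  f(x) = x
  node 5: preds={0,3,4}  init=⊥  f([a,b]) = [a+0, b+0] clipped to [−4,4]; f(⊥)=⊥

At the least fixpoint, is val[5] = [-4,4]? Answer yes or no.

yes

Iteration log — 9 steps:
  step 1. node 0  ⊔preds=[-4,-2]  new=[-4,4]  old=⊥  +wl: 
  step 2. node 1  ⊔preds=[-2,-2]  new=[-1,-1]  old=⊥  +wl: 
  step 3. node 2  ⊔preds=⊥  new=[-4,-2]  stable
  step 4. node 3  ⊔preds=⊥  new=[-2,-2]  stable
  step 5. node 4  ⊔preds=[-2,-2]  new=[-2,-2]  old=⊥  +wl: 1
  step 6. node 5  ⊔preds=[-4,4]  new=[-4,4]  old=⊥  +wl: 2
  step 7. node 1  ⊔preds=[-2,-2]  new=[-1,-1]  stable
  step 8. node 2  ⊔preds=[-4,4]  new=[-4,4]  old=[-4,-2]  +wl: 0
  step 9. node 0  ⊔preds=[-4,4]  new=[-4,4]  stable

Least fixpoint reached:
  node 0: [-4,4]
  node 1: [-1,-1]
  node 2: [-4,4]
  node 3: [-2,-2]
  node 4: [-2,-2]
  node 5: [-4,4]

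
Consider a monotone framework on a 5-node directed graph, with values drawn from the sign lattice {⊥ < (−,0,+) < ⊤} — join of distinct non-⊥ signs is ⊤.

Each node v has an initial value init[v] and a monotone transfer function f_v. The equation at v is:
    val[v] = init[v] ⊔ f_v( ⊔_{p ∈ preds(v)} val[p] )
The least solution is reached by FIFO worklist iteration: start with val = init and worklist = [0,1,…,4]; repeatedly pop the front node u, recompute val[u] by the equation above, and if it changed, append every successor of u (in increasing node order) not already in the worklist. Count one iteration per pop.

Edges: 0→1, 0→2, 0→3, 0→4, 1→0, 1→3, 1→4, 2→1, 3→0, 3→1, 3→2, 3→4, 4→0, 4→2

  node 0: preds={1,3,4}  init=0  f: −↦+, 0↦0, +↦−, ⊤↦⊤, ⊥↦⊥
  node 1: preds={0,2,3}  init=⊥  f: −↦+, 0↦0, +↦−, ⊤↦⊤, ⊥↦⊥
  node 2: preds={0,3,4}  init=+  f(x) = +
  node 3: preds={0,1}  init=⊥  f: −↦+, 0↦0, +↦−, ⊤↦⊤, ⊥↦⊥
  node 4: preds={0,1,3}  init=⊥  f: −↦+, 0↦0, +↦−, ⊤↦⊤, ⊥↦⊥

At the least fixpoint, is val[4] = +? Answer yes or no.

no

Trace (10 dequeues):
  [1] u=0 | in ⊥ | out 0 | ==
  [2] u=1 | in ⊤ | out ⊤ | prev ⊥ | push {0}
  [3] u=2 | in 0 | out + | ==
  [4] u=3 | in ⊤ | out ⊤ | prev ⊥ | push {1,2}
  [5] u=4 | in ⊤ | out ⊤ | prev ⊥ | push {}
  [6] u=0 | in ⊤ | out ⊤ | prev 0 | push {3,4}
  [7] u=1 | in ⊤ | out ⊤ | ==
  [8] u=2 | in ⊤ | out + | ==
  [9] u=3 | in ⊤ | out ⊤ | ==
  [10] u=4 | in ⊤ | out ⊤ | ==

Converged values:
  [0] ⊤
  [1] ⊤
  [2] +
  [3] ⊤
  [4] ⊤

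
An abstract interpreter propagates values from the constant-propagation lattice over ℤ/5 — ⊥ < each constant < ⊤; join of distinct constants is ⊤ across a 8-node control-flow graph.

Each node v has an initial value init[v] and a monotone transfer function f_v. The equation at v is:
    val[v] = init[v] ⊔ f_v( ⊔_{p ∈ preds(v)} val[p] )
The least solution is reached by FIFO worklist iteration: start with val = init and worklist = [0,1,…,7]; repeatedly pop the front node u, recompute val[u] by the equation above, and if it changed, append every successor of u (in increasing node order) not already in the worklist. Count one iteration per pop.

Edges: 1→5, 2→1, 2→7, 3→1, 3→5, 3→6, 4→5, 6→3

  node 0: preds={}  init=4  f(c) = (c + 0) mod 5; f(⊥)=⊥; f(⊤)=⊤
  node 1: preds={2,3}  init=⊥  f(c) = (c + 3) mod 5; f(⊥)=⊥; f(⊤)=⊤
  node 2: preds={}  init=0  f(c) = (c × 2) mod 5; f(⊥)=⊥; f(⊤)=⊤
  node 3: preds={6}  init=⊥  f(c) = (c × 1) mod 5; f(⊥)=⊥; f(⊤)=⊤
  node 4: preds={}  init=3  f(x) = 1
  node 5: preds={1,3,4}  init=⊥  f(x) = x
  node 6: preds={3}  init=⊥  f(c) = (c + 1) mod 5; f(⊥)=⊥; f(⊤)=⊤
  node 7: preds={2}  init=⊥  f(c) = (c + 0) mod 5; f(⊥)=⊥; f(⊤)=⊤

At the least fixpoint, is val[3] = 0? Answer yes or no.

Worklist (8 pops):
  #1 pop 0: in=⊥ → 4 (no change)
  #2 pop 1: in=0 → 3 (was ⊥); enqueue []
  #3 pop 2: in=⊥ → 0 (no change)
  #4 pop 3: in=⊥ → ⊥ (no change)
  #5 pop 4: in=⊥ → ⊤ (was 3); enqueue []
  #6 pop 5: in=⊤ → ⊤ (was ⊥); enqueue []
  #7 pop 6: in=⊥ → ⊥ (no change)
  #8 pop 7: in=0 → 0 (was ⊥); enqueue []

Fixpoint:
  val[0] = 4
  val[1] = 3
  val[2] = 0
  val[3] = ⊥
  val[4] = ⊤
  val[5] = ⊤
  val[6] = ⊥
  val[7] = 0

no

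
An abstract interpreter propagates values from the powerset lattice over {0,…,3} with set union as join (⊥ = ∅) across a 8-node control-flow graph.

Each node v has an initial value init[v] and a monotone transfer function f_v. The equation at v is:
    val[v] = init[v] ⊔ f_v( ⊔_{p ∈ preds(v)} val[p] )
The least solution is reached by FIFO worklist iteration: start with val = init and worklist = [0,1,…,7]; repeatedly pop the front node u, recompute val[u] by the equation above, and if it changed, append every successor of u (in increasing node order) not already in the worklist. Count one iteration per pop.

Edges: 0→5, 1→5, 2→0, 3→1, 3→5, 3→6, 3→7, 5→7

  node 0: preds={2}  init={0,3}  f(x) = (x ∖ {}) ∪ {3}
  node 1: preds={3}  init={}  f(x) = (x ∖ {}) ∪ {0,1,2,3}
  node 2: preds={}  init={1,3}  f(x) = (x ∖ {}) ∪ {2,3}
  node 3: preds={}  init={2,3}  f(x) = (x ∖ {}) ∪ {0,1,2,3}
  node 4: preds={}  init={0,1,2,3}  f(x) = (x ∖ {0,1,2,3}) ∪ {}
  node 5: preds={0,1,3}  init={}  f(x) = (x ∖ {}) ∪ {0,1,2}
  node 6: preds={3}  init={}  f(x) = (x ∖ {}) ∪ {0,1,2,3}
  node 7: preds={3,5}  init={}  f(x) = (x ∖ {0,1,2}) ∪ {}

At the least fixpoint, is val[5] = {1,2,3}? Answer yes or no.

no

Worklist (11 pops):
  #1 pop 0: in={1,3} → {0,1,3} (was {0,3}); enqueue []
  #2 pop 1: in={2,3} → {0,1,2,3} (was {}); enqueue []
  #3 pop 2: in={} → {1,2,3} (was {1,3}); enqueue [0]
  #4 pop 3: in={} → {0,1,2,3} (was {2,3}); enqueue [1]
  #5 pop 4: in={} → {0,1,2,3} (no change)
  #6 pop 5: in={0,1,2,3} → {0,1,2,3} (was {}); enqueue []
  #7 pop 6: in={0,1,2,3} → {0,1,2,3} (was {}); enqueue []
  #8 pop 7: in={0,1,2,3} → {3} (was {}); enqueue []
  #9 pop 0: in={1,2,3} → {0,1,2,3} (was {0,1,3}); enqueue [5]
  #10 pop 1: in={0,1,2,3} → {0,1,2,3} (no change)
  #11 pop 5: in={0,1,2,3} → {0,1,2,3} (no change)

Fixpoint:
  val[0] = {0,1,2,3}
  val[1] = {0,1,2,3}
  val[2] = {1,2,3}
  val[3] = {0,1,2,3}
  val[4] = {0,1,2,3}
  val[5] = {0,1,2,3}
  val[6] = {0,1,2,3}
  val[7] = {3}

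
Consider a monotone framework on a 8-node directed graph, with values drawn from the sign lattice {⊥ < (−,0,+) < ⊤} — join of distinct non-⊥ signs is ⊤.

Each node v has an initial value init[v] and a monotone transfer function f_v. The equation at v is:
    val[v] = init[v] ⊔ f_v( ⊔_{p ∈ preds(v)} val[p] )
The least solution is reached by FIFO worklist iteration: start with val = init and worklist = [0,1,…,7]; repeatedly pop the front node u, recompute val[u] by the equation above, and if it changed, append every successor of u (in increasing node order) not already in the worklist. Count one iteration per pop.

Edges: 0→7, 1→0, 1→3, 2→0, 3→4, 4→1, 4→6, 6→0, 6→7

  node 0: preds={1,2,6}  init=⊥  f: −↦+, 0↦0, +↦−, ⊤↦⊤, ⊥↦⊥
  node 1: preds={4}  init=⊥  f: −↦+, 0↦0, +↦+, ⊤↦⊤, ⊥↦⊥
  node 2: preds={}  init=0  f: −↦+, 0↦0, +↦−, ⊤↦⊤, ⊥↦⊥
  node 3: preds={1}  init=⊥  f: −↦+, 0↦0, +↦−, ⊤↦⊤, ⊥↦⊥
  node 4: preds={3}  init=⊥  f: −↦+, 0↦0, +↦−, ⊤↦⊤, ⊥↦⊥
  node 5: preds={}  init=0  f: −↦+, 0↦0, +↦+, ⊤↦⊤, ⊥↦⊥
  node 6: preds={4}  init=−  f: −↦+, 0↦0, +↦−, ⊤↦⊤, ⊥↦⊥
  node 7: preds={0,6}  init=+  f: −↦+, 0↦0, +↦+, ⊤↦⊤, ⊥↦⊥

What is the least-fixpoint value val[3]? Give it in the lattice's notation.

⊥

Worklist (8 pops):
  #1 pop 0: in=⊤ → ⊤ (was ⊥); enqueue []
  #2 pop 1: in=⊥ → ⊥ (no change)
  #3 pop 2: in=⊥ → 0 (no change)
  #4 pop 3: in=⊥ → ⊥ (no change)
  #5 pop 4: in=⊥ → ⊥ (no change)
  #6 pop 5: in=⊥ → 0 (no change)
  #7 pop 6: in=⊥ → − (no change)
  #8 pop 7: in=⊤ → ⊤ (was +); enqueue []

Fixpoint:
  val[0] = ⊤
  val[1] = ⊥
  val[2] = 0
  val[3] = ⊥
  val[4] = ⊥
  val[5] = 0
  val[6] = −
  val[7] = ⊤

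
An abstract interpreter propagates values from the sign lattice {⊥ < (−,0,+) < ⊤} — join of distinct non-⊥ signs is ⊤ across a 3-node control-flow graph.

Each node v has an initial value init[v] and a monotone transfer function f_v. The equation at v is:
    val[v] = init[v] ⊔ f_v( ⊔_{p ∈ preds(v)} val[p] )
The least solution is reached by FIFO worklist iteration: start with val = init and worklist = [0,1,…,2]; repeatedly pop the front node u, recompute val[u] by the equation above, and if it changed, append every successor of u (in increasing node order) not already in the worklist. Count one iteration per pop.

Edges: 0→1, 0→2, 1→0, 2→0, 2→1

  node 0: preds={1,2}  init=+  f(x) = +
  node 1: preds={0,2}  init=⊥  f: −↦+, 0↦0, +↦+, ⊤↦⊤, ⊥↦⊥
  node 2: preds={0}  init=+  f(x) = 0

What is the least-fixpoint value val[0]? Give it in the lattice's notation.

Trace (6 dequeues):
  [1] u=0 | in + | out + | ==
  [2] u=1 | in + | out + | prev ⊥ | push {0}
  [3] u=2 | in + | out ⊤ | prev + | push {1}
  [4] u=0 | in ⊤ | out + | ==
  [5] u=1 | in ⊤ | out ⊤ | prev + | push {0}
  [6] u=0 | in ⊤ | out + | ==

Converged values:
  [0] +
  [1] ⊤
  [2] ⊤

+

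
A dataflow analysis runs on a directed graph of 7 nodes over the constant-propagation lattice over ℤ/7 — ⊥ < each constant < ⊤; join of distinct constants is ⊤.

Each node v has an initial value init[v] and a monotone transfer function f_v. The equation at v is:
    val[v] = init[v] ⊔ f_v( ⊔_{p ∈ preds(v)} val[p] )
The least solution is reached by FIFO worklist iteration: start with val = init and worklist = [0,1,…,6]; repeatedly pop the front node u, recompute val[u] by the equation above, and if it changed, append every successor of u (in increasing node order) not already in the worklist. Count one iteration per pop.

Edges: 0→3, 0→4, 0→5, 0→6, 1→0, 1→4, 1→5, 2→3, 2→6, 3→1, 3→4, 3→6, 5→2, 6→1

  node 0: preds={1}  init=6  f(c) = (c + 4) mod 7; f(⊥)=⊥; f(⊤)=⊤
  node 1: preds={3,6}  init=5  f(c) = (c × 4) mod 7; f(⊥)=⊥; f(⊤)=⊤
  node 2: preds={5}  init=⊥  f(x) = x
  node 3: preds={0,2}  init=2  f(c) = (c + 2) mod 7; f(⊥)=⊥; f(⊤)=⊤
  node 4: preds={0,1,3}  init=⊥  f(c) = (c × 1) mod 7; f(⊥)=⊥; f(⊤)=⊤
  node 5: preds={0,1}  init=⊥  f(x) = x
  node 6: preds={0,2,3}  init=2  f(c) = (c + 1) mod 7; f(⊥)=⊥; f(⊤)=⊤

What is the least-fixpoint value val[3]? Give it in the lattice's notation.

Iteration log — 12 steps:
  step 1. node 0  ⊔preds=5  new=⊤  old=6  +wl: 
  step 2. node 1  ⊔preds=2  new=⊤  old=5  +wl: 0
  step 3. node 2  ⊔preds=⊥  new=⊥  stable
  step 4. node 3  ⊔preds=⊤  new=⊤  old=2  +wl: 1
  step 5. node 4  ⊔preds=⊤  new=⊤  old=⊥  +wl: 
  step 6. node 5  ⊔preds=⊤  new=⊤  old=⊥  +wl: 2
  step 7. node 6  ⊔preds=⊤  new=⊤  old=2  +wl: 
  step 8. node 0  ⊔preds=⊤  new=⊤  stable
  step 9. node 1  ⊔preds=⊤  new=⊤  stable
  step 10. node 2  ⊔preds=⊤  new=⊤  old=⊥  +wl: 3,6
  step 11. node 3  ⊔preds=⊤  new=⊤  stable
  step 12. node 6  ⊔preds=⊤  new=⊤  stable

Least fixpoint reached:
  node 0: ⊤
  node 1: ⊤
  node 2: ⊤
  node 3: ⊤
  node 4: ⊤
  node 5: ⊤
  node 6: ⊤

⊤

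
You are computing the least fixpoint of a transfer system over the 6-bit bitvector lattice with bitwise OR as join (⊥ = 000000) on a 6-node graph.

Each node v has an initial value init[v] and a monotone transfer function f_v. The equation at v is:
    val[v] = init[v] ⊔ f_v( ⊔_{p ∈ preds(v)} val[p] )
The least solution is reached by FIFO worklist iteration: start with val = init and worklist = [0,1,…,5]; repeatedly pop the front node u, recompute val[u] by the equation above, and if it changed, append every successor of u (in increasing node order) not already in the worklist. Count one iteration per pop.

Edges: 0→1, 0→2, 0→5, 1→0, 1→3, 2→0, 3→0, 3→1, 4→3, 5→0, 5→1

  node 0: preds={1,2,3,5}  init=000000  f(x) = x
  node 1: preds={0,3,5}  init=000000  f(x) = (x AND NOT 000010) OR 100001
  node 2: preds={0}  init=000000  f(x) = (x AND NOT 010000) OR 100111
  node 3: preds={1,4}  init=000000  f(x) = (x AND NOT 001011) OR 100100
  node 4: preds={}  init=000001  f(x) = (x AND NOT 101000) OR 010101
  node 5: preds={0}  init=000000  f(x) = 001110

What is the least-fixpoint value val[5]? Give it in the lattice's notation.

001110

Worklist (17 pops):
  #1 pop 0: in=000000 → 000000 (no change)
  #2 pop 1: in=000000 → 100001 (was 000000); enqueue [0]
  #3 pop 2: in=000000 → 100111 (was 000000); enqueue []
  #4 pop 3: in=100001 → 100100 (was 000000); enqueue [1]
  #5 pop 4: in=000000 → 010101 (was 000001); enqueue [3]
  #6 pop 5: in=000000 → 001110 (was 000000); enqueue []
  #7 pop 0: in=101111 → 101111 (was 000000); enqueue [2,5]
  #8 pop 1: in=101111 → 101101 (was 100001); enqueue [0]
  #9 pop 3: in=111101 → 110100 (was 100100); enqueue [1]
  #10 pop 2: in=101111 → 101111 (was 100111); enqueue []
  #11 pop 5: in=101111 → 001110 (no change)
  #12 pop 0: in=111111 → 111111 (was 101111); enqueue [2,5]
  #13 pop 1: in=111111 → 111101 (was 101101); enqueue [0,3]
  #14 pop 2: in=111111 → 101111 (no change)
  #15 pop 5: in=111111 → 001110 (no change)
  #16 pop 0: in=111111 → 111111 (no change)
  #17 pop 3: in=111101 → 110100 (no change)

Fixpoint:
  val[0] = 111111
  val[1] = 111101
  val[2] = 101111
  val[3] = 110100
  val[4] = 010101
  val[5] = 001110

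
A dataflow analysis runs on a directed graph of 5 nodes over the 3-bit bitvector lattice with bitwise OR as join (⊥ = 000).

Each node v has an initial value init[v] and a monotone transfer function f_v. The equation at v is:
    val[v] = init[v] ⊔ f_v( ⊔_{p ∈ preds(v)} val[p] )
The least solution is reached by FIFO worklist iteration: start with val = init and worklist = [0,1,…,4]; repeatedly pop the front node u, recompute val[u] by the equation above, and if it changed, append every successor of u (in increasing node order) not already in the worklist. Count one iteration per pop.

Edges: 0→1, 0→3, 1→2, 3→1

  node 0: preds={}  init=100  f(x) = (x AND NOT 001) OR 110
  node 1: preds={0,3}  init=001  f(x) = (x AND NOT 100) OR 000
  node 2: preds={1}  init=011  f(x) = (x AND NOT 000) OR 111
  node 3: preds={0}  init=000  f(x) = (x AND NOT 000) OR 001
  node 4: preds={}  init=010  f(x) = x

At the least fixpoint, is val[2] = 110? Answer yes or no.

Trace (6 dequeues):
  [1] u=0 | in 000 | out 110 | prev 100 | push {}
  [2] u=1 | in 110 | out 011 | prev 001 | push {}
  [3] u=2 | in 011 | out 111 | prev 011 | push {}
  [4] u=3 | in 110 | out 111 | prev 000 | push {1}
  [5] u=4 | in 000 | out 010 | ==
  [6] u=1 | in 111 | out 011 | ==

Converged values:
  [0] 110
  [1] 011
  [2] 111
  [3] 111
  [4] 010

no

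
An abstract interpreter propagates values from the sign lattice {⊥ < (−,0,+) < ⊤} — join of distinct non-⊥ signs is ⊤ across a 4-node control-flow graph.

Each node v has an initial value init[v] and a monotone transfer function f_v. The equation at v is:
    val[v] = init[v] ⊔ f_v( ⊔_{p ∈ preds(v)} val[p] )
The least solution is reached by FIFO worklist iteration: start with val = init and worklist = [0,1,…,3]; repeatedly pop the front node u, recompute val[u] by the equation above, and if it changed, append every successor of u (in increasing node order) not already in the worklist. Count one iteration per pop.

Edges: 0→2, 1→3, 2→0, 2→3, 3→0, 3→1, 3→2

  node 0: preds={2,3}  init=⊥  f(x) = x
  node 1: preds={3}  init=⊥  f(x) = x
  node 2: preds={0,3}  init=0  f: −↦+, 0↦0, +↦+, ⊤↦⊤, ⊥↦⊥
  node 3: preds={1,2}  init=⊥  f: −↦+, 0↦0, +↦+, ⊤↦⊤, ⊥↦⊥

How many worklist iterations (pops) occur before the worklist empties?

8

Iteration log — 8 steps:
  step 1. node 0  ⊔preds=0  new=0  old=⊥  +wl: 
  step 2. node 1  ⊔preds=⊥  new=⊥  stable
  step 3. node 2  ⊔preds=0  new=0  stable
  step 4. node 3  ⊔preds=0  new=0  old=⊥  +wl: 0,1,2
  step 5. node 0  ⊔preds=0  new=0  stable
  step 6. node 1  ⊔preds=0  new=0  old=⊥  +wl: 3
  step 7. node 2  ⊔preds=0  new=0  stable
  step 8. node 3  ⊔preds=0  new=0  stable

Least fixpoint reached:
  node 0: 0
  node 1: 0
  node 2: 0
  node 3: 0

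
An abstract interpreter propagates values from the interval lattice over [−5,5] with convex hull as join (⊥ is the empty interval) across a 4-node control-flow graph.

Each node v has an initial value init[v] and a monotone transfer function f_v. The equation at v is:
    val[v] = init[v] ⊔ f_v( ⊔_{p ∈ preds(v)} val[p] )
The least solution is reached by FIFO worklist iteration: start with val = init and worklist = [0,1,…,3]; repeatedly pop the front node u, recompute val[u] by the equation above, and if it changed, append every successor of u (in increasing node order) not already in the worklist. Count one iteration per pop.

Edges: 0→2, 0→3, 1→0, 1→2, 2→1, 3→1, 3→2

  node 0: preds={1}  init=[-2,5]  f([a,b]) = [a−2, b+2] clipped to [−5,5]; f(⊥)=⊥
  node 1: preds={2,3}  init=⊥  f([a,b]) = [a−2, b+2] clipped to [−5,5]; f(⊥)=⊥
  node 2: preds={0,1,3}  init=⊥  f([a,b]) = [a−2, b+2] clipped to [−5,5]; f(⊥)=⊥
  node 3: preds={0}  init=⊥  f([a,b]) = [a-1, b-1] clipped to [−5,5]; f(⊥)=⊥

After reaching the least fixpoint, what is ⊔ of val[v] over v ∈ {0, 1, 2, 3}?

[-5,5]

Trace (12 dequeues):
  [1] u=0 | in ⊥ | out [-2,5] | ==
  [2] u=1 | in ⊥ | out ⊥ | ==
  [3] u=2 | in [-2,5] | out [-4,5] | prev ⊥ | push {1}
  [4] u=3 | in [-2,5] | out [-3,4] | prev ⊥ | push {2}
  [5] u=1 | in [-4,5] | out [-5,5] | prev ⊥ | push {0}
  [6] u=2 | in [-5,5] | out [-5,5] | prev [-4,5] | push {1}
  [7] u=0 | in [-5,5] | out [-5,5] | prev [-2,5] | push {2,3}
  [8] u=1 | in [-5,5] | out [-5,5] | ==
  [9] u=2 | in [-5,5] | out [-5,5] | ==
  [10] u=3 | in [-5,5] | out [-5,4] | prev [-3,4] | push {1,2}
  [11] u=1 | in [-5,5] | out [-5,5] | ==
  [12] u=2 | in [-5,5] | out [-5,5] | ==

Converged values:
  [0] [-5,5]
  [1] [-5,5]
  [2] [-5,5]
  [3] [-5,4]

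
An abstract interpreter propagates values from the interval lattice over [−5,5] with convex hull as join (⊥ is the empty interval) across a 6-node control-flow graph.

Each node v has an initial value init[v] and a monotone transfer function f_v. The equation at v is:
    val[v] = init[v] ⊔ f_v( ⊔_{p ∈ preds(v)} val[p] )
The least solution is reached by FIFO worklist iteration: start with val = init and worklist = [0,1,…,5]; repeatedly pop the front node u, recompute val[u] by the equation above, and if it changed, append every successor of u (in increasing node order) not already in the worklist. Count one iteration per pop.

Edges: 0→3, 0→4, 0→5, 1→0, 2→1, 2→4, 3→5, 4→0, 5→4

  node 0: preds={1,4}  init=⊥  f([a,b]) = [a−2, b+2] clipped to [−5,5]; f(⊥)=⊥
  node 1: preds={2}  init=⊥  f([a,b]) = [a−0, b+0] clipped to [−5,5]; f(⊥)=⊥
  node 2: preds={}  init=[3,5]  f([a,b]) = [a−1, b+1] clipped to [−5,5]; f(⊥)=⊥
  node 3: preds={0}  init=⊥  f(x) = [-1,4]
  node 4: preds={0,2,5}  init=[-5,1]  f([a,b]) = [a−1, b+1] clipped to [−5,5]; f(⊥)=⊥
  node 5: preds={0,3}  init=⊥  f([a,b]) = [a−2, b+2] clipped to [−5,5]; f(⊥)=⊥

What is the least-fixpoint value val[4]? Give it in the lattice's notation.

[-5,5]

Worklist (10 pops):
  #1 pop 0: in=[-5,1] → [-5,3] (was ⊥); enqueue []
  #2 pop 1: in=[3,5] → [3,5] (was ⊥); enqueue [0]
  #3 pop 2: in=⊥ → [3,5] (no change)
  #4 pop 3: in=[-5,3] → [-1,4] (was ⊥); enqueue []
  #5 pop 4: in=[-5,5] → [-5,5] (was [-5,1]); enqueue []
  #6 pop 5: in=[-5,4] → [-5,5] (was ⊥); enqueue [4]
  #7 pop 0: in=[-5,5] → [-5,5] (was [-5,3]); enqueue [3,5]
  #8 pop 4: in=[-5,5] → [-5,5] (no change)
  #9 pop 3: in=[-5,5] → [-1,4] (no change)
  #10 pop 5: in=[-5,5] → [-5,5] (no change)

Fixpoint:
  val[0] = [-5,5]
  val[1] = [3,5]
  val[2] = [3,5]
  val[3] = [-1,4]
  val[4] = [-5,5]
  val[5] = [-5,5]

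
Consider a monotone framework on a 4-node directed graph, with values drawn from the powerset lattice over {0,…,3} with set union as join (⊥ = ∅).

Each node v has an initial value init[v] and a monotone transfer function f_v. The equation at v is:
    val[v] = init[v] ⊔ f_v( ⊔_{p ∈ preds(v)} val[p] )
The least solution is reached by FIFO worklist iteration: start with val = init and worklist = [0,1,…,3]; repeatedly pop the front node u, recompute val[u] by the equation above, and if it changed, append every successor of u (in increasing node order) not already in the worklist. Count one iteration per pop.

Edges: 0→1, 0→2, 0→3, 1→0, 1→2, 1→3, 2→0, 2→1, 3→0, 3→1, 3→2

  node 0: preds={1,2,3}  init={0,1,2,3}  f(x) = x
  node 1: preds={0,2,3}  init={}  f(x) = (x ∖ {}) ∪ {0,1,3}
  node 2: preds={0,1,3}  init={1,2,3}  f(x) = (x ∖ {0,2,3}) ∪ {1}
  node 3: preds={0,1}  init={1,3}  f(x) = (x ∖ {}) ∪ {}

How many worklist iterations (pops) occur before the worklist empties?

Iteration log — 7 steps:
  step 1. node 0  ⊔preds={1,2,3}  new={0,1,2,3}  stable
  step 2. node 1  ⊔preds={0,1,2,3}  new={0,1,2,3}  old={}  +wl: 0
  step 3. node 2  ⊔preds={0,1,2,3}  new={1,2,3}  stable
  step 4. node 3  ⊔preds={0,1,2,3}  new={0,1,2,3}  old={1,3}  +wl: 1,2
  step 5. node 0  ⊔preds={0,1,2,3}  new={0,1,2,3}  stable
  step 6. node 1  ⊔preds={0,1,2,3}  new={0,1,2,3}  stable
  step 7. node 2  ⊔preds={0,1,2,3}  new={1,2,3}  stable

Least fixpoint reached:
  node 0: {0,1,2,3}
  node 1: {0,1,2,3}
  node 2: {1,2,3}
  node 3: {0,1,2,3}

7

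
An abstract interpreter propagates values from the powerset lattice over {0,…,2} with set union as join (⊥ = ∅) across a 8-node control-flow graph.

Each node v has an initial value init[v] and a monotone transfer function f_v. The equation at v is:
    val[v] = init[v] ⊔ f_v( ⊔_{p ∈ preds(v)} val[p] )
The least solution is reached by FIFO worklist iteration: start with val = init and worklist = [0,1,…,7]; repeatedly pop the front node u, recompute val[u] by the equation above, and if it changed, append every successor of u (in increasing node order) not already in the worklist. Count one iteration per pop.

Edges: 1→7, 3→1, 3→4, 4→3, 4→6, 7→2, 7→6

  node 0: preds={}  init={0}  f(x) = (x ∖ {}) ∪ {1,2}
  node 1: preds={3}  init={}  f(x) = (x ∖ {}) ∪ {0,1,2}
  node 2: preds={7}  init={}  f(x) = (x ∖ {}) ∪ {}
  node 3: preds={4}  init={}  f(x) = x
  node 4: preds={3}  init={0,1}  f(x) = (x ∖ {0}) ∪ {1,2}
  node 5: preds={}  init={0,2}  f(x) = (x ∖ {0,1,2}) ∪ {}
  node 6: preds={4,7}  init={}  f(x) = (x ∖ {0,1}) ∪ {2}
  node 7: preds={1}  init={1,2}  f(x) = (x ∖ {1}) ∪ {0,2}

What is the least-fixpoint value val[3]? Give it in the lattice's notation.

{0,1,2}

Trace (14 dequeues):
  [1] u=0 | in {} | out {0,1,2} | prev {0} | push {}
  [2] u=1 | in {} | out {0,1,2} | prev {} | push {}
  [3] u=2 | in {1,2} | out {1,2} | prev {} | push {}
  [4] u=3 | in {0,1} | out {0,1} | prev {} | push {1}
  [5] u=4 | in {0,1} | out {0,1,2} | prev {0,1} | push {3}
  [6] u=5 | in {} | out {0,2} | ==
  [7] u=6 | in {0,1,2} | out {2} | prev {} | push {}
  [8] u=7 | in {0,1,2} | out {0,1,2} | prev {1,2} | push {2,6}
  [9] u=1 | in {0,1} | out {0,1,2} | ==
  [10] u=3 | in {0,1,2} | out {0,1,2} | prev {0,1} | push {1,4}
  [11] u=2 | in {0,1,2} | out {0,1,2} | prev {1,2} | push {}
  [12] u=6 | in {0,1,2} | out {2} | ==
  [13] u=1 | in {0,1,2} | out {0,1,2} | ==
  [14] u=4 | in {0,1,2} | out {0,1,2} | ==

Converged values:
  [0] {0,1,2}
  [1] {0,1,2}
  [2] {0,1,2}
  [3] {0,1,2}
  [4] {0,1,2}
  [5] {0,2}
  [6] {2}
  [7] {0,1,2}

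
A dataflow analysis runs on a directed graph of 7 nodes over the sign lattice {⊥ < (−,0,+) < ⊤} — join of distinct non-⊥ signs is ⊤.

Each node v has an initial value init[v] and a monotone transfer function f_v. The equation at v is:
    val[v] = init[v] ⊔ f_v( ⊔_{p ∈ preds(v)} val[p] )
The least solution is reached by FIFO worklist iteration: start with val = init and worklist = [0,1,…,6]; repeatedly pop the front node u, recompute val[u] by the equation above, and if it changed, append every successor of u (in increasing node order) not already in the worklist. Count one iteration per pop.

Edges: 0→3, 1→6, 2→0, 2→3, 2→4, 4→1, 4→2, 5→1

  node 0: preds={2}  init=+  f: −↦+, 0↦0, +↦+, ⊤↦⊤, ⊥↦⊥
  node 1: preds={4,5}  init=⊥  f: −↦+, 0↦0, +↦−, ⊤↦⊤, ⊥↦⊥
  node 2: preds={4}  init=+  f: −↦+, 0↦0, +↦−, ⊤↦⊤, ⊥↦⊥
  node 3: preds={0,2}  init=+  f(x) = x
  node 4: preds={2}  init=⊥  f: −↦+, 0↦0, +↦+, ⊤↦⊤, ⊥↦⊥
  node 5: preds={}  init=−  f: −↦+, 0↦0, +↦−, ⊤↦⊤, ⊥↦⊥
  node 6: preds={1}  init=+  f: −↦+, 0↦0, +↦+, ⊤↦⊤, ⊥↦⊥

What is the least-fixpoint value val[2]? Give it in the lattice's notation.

Worklist (15 pops):
  #1 pop 0: in=+ → + (no change)
  #2 pop 1: in=− → + (was ⊥); enqueue []
  #3 pop 2: in=⊥ → + (no change)
  #4 pop 3: in=+ → + (no change)
  #5 pop 4: in=+ → + (was ⊥); enqueue [1,2]
  #6 pop 5: in=⊥ → − (no change)
  #7 pop 6: in=+ → + (no change)
  #8 pop 1: in=⊤ → ⊤ (was +); enqueue [6]
  #9 pop 2: in=+ → ⊤ (was +); enqueue [0,3,4]
  #10 pop 6: in=⊤ → ⊤ (was +); enqueue []
  #11 pop 0: in=⊤ → ⊤ (was +); enqueue []
  #12 pop 3: in=⊤ → ⊤ (was +); enqueue []
  #13 pop 4: in=⊤ → ⊤ (was +); enqueue [1,2]
  #14 pop 1: in=⊤ → ⊤ (no change)
  #15 pop 2: in=⊤ → ⊤ (no change)

Fixpoint:
  val[0] = ⊤
  val[1] = ⊤
  val[2] = ⊤
  val[3] = ⊤
  val[4] = ⊤
  val[5] = −
  val[6] = ⊤

⊤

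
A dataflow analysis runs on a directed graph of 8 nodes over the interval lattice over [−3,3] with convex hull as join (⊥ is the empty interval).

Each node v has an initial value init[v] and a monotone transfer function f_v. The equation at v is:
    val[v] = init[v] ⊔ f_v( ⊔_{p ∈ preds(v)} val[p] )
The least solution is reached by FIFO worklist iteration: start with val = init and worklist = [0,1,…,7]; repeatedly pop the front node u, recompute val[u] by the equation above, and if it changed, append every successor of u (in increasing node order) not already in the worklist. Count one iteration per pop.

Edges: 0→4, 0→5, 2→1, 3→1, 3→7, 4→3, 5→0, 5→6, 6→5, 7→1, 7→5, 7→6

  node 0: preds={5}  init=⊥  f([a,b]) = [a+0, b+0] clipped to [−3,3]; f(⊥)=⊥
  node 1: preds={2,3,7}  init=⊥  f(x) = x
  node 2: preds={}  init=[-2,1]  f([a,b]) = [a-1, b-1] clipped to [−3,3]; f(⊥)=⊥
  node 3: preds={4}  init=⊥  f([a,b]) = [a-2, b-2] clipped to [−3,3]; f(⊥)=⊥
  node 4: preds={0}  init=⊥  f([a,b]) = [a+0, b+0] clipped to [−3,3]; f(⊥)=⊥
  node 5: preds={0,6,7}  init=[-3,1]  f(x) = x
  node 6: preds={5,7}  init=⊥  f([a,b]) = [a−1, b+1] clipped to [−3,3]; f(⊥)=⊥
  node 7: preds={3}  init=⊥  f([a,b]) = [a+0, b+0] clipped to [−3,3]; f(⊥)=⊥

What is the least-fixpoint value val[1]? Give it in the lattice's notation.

[-3,1]

Worklist (32 pops):
  #1 pop 0: in=[-3,1] → [-3,1] (was ⊥); enqueue []
  #2 pop 1: in=[-2,1] → [-2,1] (was ⊥); enqueue []
  #3 pop 2: in=⊥ → [-2,1] (no change)
  #4 pop 3: in=⊥ → ⊥ (no change)
  #5 pop 4: in=[-3,1] → [-3,1] (was ⊥); enqueue [3]
  #6 pop 5: in=[-3,1] → [-3,1] (no change)
  #7 pop 6: in=[-3,1] → [-3,2] (was ⊥); enqueue [5]
  #8 pop 7: in=⊥ → ⊥ (no change)
  #9 pop 3: in=[-3,1] → [-3,-1] (was ⊥); enqueue [1,7]
  #10 pop 5: in=[-3,2] → [-3,2] (was [-3,1]); enqueue [0,6]
  #11 pop 1: in=[-3,1] → [-3,1] (was [-2,1]); enqueue []
  #12 pop 7: in=[-3,-1] → [-3,-1] (was ⊥); enqueue [1,5]
  #13 pop 0: in=[-3,2] → [-3,2] (was [-3,1]); enqueue [4]
  #14 pop 6: in=[-3,2] → [-3,3] (was [-3,2]); enqueue []
  #15 pop 1: in=[-3,1] → [-3,1] (no change)
  #16 pop 5: in=[-3,3] → [-3,3] (was [-3,2]); enqueue [0,6]
  #17 pop 4: in=[-3,2] → [-3,2] (was [-3,1]); enqueue [3]
  #18 pop 0: in=[-3,3] → [-3,3] (was [-3,2]); enqueue [4,5]
  #19 pop 6: in=[-3,3] → [-3,3] (no change)
  #20 pop 3: in=[-3,2] → [-3,0] (was [-3,-1]); enqueue [1,7]
  #21 pop 4: in=[-3,3] → [-3,3] (was [-3,2]); enqueue [3]
  #22 pop 5: in=[-3,3] → [-3,3] (no change)
  #23 pop 1: in=[-3,1] → [-3,1] (no change)
  #24 pop 7: in=[-3,0] → [-3,0] (was [-3,-1]); enqueue [1,5,6]
  #25 pop 3: in=[-3,3] → [-3,1] (was [-3,0]); enqueue [7]
  #26 pop 1: in=[-3,1] → [-3,1] (no change)
  #27 pop 5: in=[-3,3] → [-3,3] (no change)
  #28 pop 6: in=[-3,3] → [-3,3] (no change)
  #29 pop 7: in=[-3,1] → [-3,1] (was [-3,0]); enqueue [1,5,6]
  #30 pop 1: in=[-3,1] → [-3,1] (no change)
  #31 pop 5: in=[-3,3] → [-3,3] (no change)
  #32 pop 6: in=[-3,3] → [-3,3] (no change)

Fixpoint:
  val[0] = [-3,3]
  val[1] = [-3,1]
  val[2] = [-2,1]
  val[3] = [-3,1]
  val[4] = [-3,3]
  val[5] = [-3,3]
  val[6] = [-3,3]
  val[7] = [-3,1]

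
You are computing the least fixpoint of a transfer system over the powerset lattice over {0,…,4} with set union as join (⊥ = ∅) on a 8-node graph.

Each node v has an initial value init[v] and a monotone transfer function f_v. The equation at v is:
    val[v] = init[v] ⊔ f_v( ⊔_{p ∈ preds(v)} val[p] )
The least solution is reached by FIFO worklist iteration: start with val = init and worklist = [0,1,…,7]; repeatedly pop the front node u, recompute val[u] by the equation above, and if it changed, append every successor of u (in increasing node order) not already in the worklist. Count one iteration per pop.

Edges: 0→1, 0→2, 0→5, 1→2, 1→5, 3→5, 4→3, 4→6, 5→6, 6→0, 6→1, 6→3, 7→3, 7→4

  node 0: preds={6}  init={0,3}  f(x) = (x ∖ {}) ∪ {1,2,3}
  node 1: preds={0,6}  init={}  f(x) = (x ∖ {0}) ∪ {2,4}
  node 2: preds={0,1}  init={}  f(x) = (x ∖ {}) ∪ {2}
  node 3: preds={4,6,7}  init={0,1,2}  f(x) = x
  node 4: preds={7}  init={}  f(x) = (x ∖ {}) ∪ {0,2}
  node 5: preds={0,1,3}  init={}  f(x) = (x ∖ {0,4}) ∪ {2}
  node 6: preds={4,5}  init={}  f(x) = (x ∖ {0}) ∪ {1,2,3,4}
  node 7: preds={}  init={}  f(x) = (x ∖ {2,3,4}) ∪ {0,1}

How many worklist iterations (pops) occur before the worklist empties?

16

Trace (16 dequeues):
  [1] u=0 | in {} | out {0,1,2,3} | prev {0,3} | push {}
  [2] u=1 | in {0,1,2,3} | out {1,2,3,4} | prev {} | push {}
  [3] u=2 | in {0,1,2,3,4} | out {0,1,2,3,4} | prev {} | push {}
  [4] u=3 | in {} | out {0,1,2} | ==
  [5] u=4 | in {} | out {0,2} | prev {} | push {3}
  [6] u=5 | in {0,1,2,3,4} | out {1,2,3} | prev {} | push {}
  [7] u=6 | in {0,1,2,3} | out {1,2,3,4} | prev {} | push {0,1}
  [8] u=7 | in {} | out {0,1} | prev {} | push {4}
  [9] u=3 | in {0,1,2,3,4} | out {0,1,2,3,4} | prev {0,1,2} | push {5}
  [10] u=0 | in {1,2,3,4} | out {0,1,2,3,4} | prev {0,1,2,3} | push {2}
  [11] u=1 | in {0,1,2,3,4} | out {1,2,3,4} | ==
  [12] u=4 | in {0,1} | out {0,1,2} | prev {0,2} | push {3,6}
  [13] u=5 | in {0,1,2,3,4} | out {1,2,3} | ==
  [14] u=2 | in {0,1,2,3,4} | out {0,1,2,3,4} | ==
  [15] u=3 | in {0,1,2,3,4} | out {0,1,2,3,4} | ==
  [16] u=6 | in {0,1,2,3} | out {1,2,3,4} | ==

Converged values:
  [0] {0,1,2,3,4}
  [1] {1,2,3,4}
  [2] {0,1,2,3,4}
  [3] {0,1,2,3,4}
  [4] {0,1,2}
  [5] {1,2,3}
  [6] {1,2,3,4}
  [7] {0,1}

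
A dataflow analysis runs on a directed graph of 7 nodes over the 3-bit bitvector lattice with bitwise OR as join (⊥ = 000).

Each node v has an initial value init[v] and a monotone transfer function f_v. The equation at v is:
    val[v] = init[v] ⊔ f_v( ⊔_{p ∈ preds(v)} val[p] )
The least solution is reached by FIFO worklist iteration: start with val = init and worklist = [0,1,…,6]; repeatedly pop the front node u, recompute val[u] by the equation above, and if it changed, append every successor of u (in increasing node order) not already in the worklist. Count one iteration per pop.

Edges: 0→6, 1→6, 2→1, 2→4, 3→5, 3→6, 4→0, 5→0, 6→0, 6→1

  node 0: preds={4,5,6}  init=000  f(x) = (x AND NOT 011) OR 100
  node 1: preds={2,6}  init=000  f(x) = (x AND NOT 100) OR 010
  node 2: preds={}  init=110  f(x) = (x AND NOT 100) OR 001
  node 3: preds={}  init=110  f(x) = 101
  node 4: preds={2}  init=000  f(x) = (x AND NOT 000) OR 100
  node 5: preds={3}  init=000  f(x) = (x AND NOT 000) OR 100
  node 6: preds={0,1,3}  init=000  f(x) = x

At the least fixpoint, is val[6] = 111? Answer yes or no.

yes

Worklist (10 pops):
  #1 pop 0: in=000 → 100 (was 000); enqueue []
  #2 pop 1: in=110 → 010 (was 000); enqueue []
  #3 pop 2: in=000 → 111 (was 110); enqueue [1]
  #4 pop 3: in=000 → 111 (was 110); enqueue []
  #5 pop 4: in=111 → 111 (was 000); enqueue [0]
  #6 pop 5: in=111 → 111 (was 000); enqueue []
  #7 pop 6: in=111 → 111 (was 000); enqueue []
  #8 pop 1: in=111 → 011 (was 010); enqueue [6]
  #9 pop 0: in=111 → 100 (no change)
  #10 pop 6: in=111 → 111 (no change)

Fixpoint:
  val[0] = 100
  val[1] = 011
  val[2] = 111
  val[3] = 111
  val[4] = 111
  val[5] = 111
  val[6] = 111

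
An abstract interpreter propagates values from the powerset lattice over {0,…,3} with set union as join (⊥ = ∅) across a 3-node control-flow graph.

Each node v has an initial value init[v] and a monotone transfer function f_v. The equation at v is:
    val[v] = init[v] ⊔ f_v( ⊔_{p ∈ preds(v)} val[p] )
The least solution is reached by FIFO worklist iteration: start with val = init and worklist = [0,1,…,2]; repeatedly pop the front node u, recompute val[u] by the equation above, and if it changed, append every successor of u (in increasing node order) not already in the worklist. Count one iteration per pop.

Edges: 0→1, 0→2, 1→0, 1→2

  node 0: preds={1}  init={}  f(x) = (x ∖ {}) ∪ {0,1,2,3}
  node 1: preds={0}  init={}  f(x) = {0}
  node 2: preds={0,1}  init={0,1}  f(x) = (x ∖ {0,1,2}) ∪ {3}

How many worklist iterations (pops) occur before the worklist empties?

Iteration log — 4 steps:
  step 1. node 0  ⊔preds={}  new={0,1,2,3}  old={}  +wl: 
  step 2. node 1  ⊔preds={0,1,2,3}  new={0}  old={}  +wl: 0
  step 3. node 2  ⊔preds={0,1,2,3}  new={0,1,3}  old={0,1}  +wl: 
  step 4. node 0  ⊔preds={0}  new={0,1,2,3}  stable

Least fixpoint reached:
  node 0: {0,1,2,3}
  node 1: {0}
  node 2: {0,1,3}

4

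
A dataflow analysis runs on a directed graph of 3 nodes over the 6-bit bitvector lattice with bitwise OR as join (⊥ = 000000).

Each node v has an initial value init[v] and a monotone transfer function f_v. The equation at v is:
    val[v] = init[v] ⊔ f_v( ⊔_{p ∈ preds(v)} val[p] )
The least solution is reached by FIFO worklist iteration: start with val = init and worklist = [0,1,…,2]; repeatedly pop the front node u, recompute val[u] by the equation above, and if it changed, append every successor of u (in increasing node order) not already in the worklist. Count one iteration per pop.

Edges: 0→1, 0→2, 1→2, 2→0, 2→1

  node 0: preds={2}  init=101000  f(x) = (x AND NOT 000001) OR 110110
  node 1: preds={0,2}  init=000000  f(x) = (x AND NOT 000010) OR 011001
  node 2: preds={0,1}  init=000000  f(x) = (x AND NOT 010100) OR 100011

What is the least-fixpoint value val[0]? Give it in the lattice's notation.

111110

Trace (5 dequeues):
  [1] u=0 | in 000000 | out 111110 | prev 101000 | push {}
  [2] u=1 | in 111110 | out 111101 | prev 000000 | push {}
  [3] u=2 | in 111111 | out 101011 | prev 000000 | push {0,1}
  [4] u=0 | in 101011 | out 111110 | ==
  [5] u=1 | in 111111 | out 111101 | ==

Converged values:
  [0] 111110
  [1] 111101
  [2] 101011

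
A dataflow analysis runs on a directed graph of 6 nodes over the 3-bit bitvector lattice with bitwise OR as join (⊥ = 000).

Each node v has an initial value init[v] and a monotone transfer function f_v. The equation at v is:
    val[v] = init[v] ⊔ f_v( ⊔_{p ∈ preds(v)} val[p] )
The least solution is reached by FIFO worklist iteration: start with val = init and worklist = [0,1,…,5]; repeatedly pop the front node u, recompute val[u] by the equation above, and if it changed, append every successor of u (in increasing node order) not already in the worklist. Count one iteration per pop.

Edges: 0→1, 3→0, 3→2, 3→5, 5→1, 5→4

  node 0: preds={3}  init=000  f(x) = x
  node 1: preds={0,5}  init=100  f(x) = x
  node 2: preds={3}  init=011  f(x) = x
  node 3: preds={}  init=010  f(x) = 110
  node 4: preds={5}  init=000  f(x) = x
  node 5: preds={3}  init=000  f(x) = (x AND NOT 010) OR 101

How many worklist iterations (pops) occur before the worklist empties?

Iteration log — 10 steps:
  step 1. node 0  ⊔preds=010  new=010  old=000  +wl: 
  step 2. node 1  ⊔preds=010  new=110  old=100  +wl: 
  step 3. node 2  ⊔preds=010  new=011  stable
  step 4. node 3  ⊔preds=000  new=110  old=010  +wl: 0,2
  step 5. node 4  ⊔preds=000  new=000  stable
  step 6. node 5  ⊔preds=110  new=101  old=000  +wl: 1,4
  step 7. node 0  ⊔preds=110  new=110  old=010  +wl: 
  step 8. node 2  ⊔preds=110  new=111  old=011  +wl: 
  step 9. node 1  ⊔preds=111  new=111  old=110  +wl: 
  step 10. node 4  ⊔preds=101  new=101  old=000  +wl: 

Least fixpoint reached:
  node 0: 110
  node 1: 111
  node 2: 111
  node 3: 110
  node 4: 101
  node 5: 101

10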